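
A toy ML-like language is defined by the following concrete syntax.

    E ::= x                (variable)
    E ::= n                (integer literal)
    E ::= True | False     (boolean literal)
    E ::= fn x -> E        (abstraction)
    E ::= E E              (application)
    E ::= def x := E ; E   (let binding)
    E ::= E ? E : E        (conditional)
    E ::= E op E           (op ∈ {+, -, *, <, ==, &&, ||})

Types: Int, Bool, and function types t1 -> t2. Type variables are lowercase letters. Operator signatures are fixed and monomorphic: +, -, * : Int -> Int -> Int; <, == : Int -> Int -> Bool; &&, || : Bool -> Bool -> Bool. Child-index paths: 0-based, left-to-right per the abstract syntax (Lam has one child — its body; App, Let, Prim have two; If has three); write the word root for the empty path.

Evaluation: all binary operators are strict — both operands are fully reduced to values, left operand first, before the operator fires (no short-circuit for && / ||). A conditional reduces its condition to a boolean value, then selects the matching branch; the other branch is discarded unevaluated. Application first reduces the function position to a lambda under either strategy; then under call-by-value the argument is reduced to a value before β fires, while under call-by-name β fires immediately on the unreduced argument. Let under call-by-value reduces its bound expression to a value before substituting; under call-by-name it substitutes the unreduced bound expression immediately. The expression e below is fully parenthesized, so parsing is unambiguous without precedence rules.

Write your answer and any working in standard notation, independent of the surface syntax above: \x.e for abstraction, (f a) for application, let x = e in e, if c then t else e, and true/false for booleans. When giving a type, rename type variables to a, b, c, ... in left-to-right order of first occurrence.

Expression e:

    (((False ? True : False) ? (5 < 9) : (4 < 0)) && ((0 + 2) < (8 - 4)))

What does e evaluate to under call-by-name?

Answer: false

Derivation:
step 0: ((if (if false then true else false) then (5 < 9) else (4 < 0)) && ((0 + 2) < (8 - 4)))
step 1: [if@0.0] ((if false then (5 < 9) else (4 < 0)) && ((0 + 2) < (8 - 4)))
step 2: [if@0] ((4 < 0) && ((0 + 2) < (8 - 4)))
step 3: [delta@0] (false && ((0 + 2) < (8 - 4)))
step 4: [delta@1.0] (false && (2 < (8 - 4)))
step 5: [delta@1.1] (false && (2 < 4))
step 6: [delta@1] (false && true)
step 7: [delta@root] false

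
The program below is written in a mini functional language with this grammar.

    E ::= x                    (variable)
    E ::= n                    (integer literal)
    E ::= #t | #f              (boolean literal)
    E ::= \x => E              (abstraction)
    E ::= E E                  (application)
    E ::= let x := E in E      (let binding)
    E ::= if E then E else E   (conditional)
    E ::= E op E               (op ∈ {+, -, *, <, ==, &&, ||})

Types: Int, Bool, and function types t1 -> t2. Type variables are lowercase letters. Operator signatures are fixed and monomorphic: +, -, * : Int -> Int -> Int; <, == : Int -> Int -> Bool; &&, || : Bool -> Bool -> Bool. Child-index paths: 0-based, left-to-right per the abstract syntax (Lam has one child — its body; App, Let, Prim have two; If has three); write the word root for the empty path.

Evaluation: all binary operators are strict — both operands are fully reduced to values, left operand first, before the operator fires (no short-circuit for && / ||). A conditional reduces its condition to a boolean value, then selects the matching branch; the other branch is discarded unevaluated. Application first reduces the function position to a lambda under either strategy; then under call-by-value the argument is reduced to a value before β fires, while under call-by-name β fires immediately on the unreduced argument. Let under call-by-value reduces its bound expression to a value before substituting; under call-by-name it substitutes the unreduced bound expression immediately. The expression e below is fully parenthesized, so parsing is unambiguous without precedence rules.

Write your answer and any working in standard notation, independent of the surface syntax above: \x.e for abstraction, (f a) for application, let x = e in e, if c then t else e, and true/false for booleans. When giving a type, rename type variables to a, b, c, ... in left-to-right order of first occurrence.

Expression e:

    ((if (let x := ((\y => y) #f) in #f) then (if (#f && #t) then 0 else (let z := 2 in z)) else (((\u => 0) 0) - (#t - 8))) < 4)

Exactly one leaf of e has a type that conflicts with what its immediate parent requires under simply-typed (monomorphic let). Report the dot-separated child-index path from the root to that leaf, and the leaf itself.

Trace:
y : a
\y._ : a -> a
  unify a -> a ~ Bool -> b
  unify a ~ Bool
  unify Bool ~ b
_ _ : Bool
let x : Bool
  unify Bool ~ Bool
  unify Bool ~ Bool
  unify Bool ~ Bool
  unify Bool ~ Bool
let z : Int
z : Int
  unify Int ~ Int
\u._ : c -> Int
  unify c -> Int ~ Int -> d
  unify c ~ Int
  unify Int ~ d
_ _ : Int
  unify Int ~ Int
  unify Bool ~ Int
  FAIL: mismatch Bool ~ Int

Answer: 0.2.1.0 : true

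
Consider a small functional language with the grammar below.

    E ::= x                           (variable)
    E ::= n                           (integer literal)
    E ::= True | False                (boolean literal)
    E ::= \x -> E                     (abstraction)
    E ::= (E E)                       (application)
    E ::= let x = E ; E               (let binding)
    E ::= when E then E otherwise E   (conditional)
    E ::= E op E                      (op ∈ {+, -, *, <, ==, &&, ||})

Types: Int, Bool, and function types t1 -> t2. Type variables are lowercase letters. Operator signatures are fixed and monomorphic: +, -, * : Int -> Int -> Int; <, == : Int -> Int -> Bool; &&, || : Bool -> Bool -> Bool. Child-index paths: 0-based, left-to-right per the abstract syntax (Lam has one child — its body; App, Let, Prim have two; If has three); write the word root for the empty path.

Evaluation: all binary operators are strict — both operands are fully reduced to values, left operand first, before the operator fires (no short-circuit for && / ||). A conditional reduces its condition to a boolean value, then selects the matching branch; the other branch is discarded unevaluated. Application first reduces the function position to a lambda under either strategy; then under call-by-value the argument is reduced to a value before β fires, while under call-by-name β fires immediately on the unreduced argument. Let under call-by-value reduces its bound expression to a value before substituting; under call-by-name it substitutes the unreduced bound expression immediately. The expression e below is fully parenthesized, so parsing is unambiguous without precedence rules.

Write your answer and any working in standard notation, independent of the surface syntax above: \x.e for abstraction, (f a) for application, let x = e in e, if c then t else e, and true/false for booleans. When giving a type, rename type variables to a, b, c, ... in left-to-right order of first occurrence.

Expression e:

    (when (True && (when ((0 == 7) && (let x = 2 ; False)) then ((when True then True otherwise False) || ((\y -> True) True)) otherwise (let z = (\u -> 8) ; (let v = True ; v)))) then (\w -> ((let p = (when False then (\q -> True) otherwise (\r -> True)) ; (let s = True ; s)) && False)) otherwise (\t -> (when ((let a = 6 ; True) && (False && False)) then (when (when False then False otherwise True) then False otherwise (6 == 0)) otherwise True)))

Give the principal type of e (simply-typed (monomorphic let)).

Trace:
  unify Bool ~ Bool
  unify Int ~ Int
  unify Int ~ Int
  unify Bool ~ Bool
let x : Int
  unify Bool ~ Bool
  unify Bool ~ Bool
  unify Bool ~ Bool
  unify Bool ~ Bool
  unify Bool ~ Bool
\y._ : a -> Bool
  unify a -> Bool ~ Bool -> b
  unify a ~ Bool
  unify Bool ~ b
_ _ : Bool
  unify Bool ~ Bool
\u._ : c -> Int
let z : c -> Int
let v : Bool
v : Bool
  unify Bool ~ Bool
  unify Bool ~ Bool
  unify Bool ~ Bool
  unify Bool ~ Bool
\q._ : e -> Bool
\r._ : f -> Bool
  unify e -> Bool ~ f -> Bool
  unify e ~ f
  unify Bool ~ Bool
let p : f -> Bool
let s : Bool
s : Bool
  unify Bool ~ Bool
  unify Bool ~ Bool
\w._ : d -> Bool
let a : Int
  unify Bool ~ Bool
  unify Bool ~ Bool
  unify Bool ~ Bool
  unify Bool ~ Bool
  unify Bool ~ Bool
  unify Bool ~ Bool
  unify Bool ~ Bool
  unify Bool ~ Bool
  unify Int ~ Int
  unify Int ~ Int
  unify Bool ~ Bool
  unify Bool ~ Bool
\t._ : g -> Bool
  unify d -> Bool ~ g -> Bool
  unify d ~ g
  unify Bool ~ Bool

Answer: a -> Bool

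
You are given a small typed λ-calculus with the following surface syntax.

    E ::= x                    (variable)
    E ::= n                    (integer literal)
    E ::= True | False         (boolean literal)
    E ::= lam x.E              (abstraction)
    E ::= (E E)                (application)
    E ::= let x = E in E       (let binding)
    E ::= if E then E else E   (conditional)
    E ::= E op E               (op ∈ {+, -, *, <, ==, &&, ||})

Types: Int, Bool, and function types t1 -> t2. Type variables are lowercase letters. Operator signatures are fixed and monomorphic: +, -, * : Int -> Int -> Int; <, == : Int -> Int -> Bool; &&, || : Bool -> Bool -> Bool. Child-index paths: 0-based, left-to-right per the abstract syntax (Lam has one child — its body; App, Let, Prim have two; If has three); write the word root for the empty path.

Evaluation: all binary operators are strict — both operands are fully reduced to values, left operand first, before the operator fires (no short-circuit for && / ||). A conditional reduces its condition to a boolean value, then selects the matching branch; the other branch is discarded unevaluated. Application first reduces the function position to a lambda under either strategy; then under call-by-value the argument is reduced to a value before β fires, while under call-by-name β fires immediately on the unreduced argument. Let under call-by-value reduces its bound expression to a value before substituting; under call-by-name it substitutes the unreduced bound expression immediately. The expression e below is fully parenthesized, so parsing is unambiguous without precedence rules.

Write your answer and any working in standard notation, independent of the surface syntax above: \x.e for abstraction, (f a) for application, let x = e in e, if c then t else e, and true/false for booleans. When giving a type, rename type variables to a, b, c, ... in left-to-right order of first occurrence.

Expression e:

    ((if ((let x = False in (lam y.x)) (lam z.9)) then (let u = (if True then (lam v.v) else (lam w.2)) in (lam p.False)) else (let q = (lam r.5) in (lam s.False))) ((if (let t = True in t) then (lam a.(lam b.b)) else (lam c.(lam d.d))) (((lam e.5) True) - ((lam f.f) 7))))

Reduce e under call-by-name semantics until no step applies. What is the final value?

Answer: false

Derivation:
step 0: ((if ((let x = false in (\y.x)) (\z.9)) then (let u = (if true then (\v.v) else (\w.2)) in (\p.false)) else (let q = (\r.5) in (\s.false))) ((if (let t = true in t) then (\a.(\b.b)) else (\c.(\d.d))) (((\e.5) true) - ((\f.f) 7))))
step 1: [let@0.0.0] ((if ((\y.false) (\z.9)) then (let u = (if true then (\v.v) else (\w.2)) in (\p.false)) else (let q = (\r.5) in (\s.false))) ((if (let t = true in t) then (\a.(\b.b)) else (\c.(\d.d))) (((\e.5) true) - ((\f.f) 7))))
step 2: [beta@0.0] ((if false then (let u = (if true then (\v.v) else (\w.2)) in (\p.false)) else (let q = (\r.5) in (\s.false))) ((if (let t = true in t) then (\a.(\b.b)) else (\c.(\d.d))) (((\e.5) true) - ((\f.f) 7))))
step 3: [if@0] ((let q = (\r.5) in (\s.false)) ((if (let t = true in t) then (\a.(\b.b)) else (\c.(\d.d))) (((\e.5) true) - ((\f.f) 7))))
step 4: [let@0] ((\s.false) ((if (let t = true in t) then (\a.(\b.b)) else (\c.(\d.d))) (((\e.5) true) - ((\f.f) 7))))
step 5: [beta@root] false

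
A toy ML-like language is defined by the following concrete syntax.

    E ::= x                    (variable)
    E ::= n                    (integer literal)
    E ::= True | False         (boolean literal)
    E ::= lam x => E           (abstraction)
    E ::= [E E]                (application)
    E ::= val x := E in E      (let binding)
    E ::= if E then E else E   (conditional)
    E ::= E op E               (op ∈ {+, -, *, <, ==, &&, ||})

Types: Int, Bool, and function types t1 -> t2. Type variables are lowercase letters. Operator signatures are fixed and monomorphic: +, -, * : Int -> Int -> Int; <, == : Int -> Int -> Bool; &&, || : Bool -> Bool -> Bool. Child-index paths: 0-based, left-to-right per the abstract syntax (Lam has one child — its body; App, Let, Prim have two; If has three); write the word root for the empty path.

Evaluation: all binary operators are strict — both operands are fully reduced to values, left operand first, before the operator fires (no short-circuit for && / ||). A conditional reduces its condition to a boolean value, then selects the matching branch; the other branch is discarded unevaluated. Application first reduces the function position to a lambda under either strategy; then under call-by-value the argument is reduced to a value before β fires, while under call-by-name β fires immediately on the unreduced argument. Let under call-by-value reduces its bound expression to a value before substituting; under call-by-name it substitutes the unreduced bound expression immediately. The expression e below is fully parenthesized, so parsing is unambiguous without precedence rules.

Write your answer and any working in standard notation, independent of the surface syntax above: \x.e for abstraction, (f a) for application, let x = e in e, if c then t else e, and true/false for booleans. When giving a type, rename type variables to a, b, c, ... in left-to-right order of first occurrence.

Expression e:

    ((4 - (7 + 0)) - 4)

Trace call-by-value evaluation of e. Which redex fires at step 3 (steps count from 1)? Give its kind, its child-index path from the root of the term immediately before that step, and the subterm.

Answer: delta at root : (-3 - 4)

Working:
step 0: ((4 - (7 + 0)) - 4)
step 1: [delta@0.1] ((4 - 7) - 4)
step 2: [delta@0] (-3 - 4)
step 3: [delta@root] -7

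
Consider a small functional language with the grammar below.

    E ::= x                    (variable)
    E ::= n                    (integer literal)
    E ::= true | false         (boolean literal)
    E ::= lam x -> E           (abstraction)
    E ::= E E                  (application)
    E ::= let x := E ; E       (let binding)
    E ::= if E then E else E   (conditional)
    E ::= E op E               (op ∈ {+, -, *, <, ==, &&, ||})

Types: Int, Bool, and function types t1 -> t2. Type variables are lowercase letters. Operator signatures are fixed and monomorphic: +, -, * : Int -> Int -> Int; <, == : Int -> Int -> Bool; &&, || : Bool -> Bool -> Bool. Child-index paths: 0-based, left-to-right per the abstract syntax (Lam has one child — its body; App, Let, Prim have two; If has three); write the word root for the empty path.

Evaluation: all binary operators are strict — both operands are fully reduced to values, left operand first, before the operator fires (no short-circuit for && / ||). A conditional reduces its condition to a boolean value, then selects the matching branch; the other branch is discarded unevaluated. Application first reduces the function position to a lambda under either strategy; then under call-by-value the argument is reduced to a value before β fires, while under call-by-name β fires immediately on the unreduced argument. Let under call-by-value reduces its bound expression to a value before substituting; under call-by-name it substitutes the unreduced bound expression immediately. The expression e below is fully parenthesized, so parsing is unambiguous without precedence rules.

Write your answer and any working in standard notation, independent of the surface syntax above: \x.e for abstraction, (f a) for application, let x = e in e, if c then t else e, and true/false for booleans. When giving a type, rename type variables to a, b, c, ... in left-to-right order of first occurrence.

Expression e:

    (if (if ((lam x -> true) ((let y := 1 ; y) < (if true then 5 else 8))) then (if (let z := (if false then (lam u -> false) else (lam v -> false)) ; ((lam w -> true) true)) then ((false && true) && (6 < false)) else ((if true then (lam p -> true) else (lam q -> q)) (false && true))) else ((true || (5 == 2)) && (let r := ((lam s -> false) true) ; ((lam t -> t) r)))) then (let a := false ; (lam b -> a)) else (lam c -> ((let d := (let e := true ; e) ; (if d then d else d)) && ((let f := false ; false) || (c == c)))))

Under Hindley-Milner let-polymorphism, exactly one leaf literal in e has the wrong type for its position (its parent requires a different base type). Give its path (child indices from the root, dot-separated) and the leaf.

Answer: 0.1.1.1.1 : false

Working:
\x._ : a -> Bool
let y : Int
y : Int
  unify Int ~ Int
  unify Bool ~ Bool
  unify Int ~ Int
  unify Int ~ Int
  unify a -> Bool ~ Bool -> b
  unify a ~ Bool
  unify Bool ~ b
_ _ : Bool
  unify Bool ~ Bool
  unify Bool ~ Bool
\u._ : c -> Bool
\v._ : d -> Bool
  unify c -> Bool ~ d -> Bool
  unify c ~ d
  unify Bool ~ Bool
let z : forall. d -> Bool
\w._ : e -> Bool
  unify e -> Bool ~ Bool -> f
  unify e ~ Bool
  unify Bool ~ f
_ _ : Bool
  unify Bool ~ Bool
  unify Bool ~ Bool
  unify Bool ~ Bool
  unify Bool ~ Bool
  unify Int ~ Int
  unify Bool ~ Int
  FAIL: mismatch Bool ~ Int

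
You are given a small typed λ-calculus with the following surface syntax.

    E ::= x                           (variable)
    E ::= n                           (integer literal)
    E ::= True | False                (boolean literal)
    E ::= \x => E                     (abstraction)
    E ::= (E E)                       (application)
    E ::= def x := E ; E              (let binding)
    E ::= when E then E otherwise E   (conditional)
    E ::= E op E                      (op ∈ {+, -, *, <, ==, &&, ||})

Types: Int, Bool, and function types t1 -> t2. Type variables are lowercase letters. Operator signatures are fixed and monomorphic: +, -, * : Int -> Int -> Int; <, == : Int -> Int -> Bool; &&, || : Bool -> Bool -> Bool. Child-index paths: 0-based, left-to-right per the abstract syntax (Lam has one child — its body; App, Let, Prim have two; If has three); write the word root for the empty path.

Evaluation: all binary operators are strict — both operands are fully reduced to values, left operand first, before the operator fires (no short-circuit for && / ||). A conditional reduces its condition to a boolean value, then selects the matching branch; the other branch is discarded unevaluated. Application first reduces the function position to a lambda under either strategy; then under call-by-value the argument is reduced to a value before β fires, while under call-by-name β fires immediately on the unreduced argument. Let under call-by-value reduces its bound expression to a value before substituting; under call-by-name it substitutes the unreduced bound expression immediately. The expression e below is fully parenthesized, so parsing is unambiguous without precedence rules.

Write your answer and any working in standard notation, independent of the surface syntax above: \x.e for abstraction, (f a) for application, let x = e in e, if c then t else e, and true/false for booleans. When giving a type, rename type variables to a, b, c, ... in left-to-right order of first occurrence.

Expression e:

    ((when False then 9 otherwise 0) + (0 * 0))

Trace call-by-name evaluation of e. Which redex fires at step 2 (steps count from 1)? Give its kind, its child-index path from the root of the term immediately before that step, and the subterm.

Derivation:
step 0: ((if false then 9 else 0) + (0 * 0))
step 1: [if@0] (0 + (0 * 0))
step 2: [delta@1] (0 + 0)

Answer: delta at 1 : (0 * 0)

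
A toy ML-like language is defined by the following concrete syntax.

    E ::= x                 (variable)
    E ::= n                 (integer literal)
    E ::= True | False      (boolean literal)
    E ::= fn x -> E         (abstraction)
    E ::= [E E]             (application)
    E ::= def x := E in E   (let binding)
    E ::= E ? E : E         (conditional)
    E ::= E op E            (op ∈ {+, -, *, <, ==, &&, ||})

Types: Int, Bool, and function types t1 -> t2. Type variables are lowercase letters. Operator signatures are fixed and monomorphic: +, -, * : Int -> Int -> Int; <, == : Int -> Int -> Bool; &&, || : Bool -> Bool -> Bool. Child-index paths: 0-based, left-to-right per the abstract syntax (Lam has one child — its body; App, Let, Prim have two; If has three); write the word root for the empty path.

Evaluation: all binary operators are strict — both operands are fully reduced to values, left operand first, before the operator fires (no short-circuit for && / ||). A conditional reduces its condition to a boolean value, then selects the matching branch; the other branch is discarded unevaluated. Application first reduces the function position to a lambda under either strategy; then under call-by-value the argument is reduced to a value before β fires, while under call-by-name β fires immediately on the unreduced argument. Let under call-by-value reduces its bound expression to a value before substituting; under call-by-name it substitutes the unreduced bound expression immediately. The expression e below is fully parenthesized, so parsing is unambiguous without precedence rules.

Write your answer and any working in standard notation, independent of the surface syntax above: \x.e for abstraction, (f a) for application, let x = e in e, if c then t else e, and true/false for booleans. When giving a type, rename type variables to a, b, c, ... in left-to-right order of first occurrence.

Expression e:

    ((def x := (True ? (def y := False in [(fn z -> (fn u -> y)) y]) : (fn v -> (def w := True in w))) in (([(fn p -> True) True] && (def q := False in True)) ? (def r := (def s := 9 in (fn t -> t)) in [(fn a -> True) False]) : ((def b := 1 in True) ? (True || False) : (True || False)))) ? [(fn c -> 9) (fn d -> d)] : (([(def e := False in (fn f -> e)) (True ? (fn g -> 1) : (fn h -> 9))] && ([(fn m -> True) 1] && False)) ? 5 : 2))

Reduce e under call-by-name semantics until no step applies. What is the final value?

Answer: 9

Trace:
step 0: (if (let x = (if true then (let y = false in ((\z.(\u.y)) y)) else (\v.(let w = true in w))) in (if (((\p.true) true) && (let q = false in true)) then (let r = (let s = 9 in (\t.t)) in ((\a.true) false)) else (if (let b = 1 in true) then (true || false) else (true || false)))) then ((\c.9) (\d.d)) else (if (((let e = false in (\f.e)) (if true then (\g.1) else (\h.9))) && (((\m.true) 1) && false)) then 5 else 2))
step 1: [let@0] (if (if (((\p.true) true) && (let q = false in true)) then (let r = (let s = 9 in (\t.t)) in ((\a.true) false)) else (if (let b = 1 in true) then (true || false) else (true || false))) then ((\c.9) (\d.d)) else (if (((let e = false in (\f.e)) (if true then (\g.1) else (\h.9))) && (((\m.true) 1) && false)) then 5 else 2))
step 2: [beta@0.0.0] (if (if (true && (let q = false in true)) then (let r = (let s = 9 in (\t.t)) in ((\a.true) false)) else (if (let b = 1 in true) then (true || false) else (true || false))) then ((\c.9) (\d.d)) else (if (((let e = false in (\f.e)) (if true then (\g.1) else (\h.9))) && (((\m.true) 1) && false)) then 5 else 2))
step 3: [let@0.0.1] (if (if (true && true) then (let r = (let s = 9 in (\t.t)) in ((\a.true) false)) else (if (let b = 1 in true) then (true || false) else (true || false))) then ((\c.9) (\d.d)) else (if (((let e = false in (\f.e)) (if true then (\g.1) else (\h.9))) && (((\m.true) 1) && false)) then 5 else 2))
step 4: [delta@0.0] (if (if true then (let r = (let s = 9 in (\t.t)) in ((\a.true) false)) else (if (let b = 1 in true) then (true || false) else (true || false))) then ((\c.9) (\d.d)) else (if (((let e = false in (\f.e)) (if true then (\g.1) else (\h.9))) && (((\m.true) 1) && false)) then 5 else 2))
step 5: [if@0] (if (let r = (let s = 9 in (\t.t)) in ((\a.true) false)) then ((\c.9) (\d.d)) else (if (((let e = false in (\f.e)) (if true then (\g.1) else (\h.9))) && (((\m.true) 1) && false)) then 5 else 2))
step 6: [let@0] (if ((\a.true) false) then ((\c.9) (\d.d)) else (if (((let e = false in (\f.e)) (if true then (\g.1) else (\h.9))) && (((\m.true) 1) && false)) then 5 else 2))
step 7: [beta@0] (if true then ((\c.9) (\d.d)) else (if (((let e = false in (\f.e)) (if true then (\g.1) else (\h.9))) && (((\m.true) 1) && false)) then 5 else 2))
step 8: [if@root] ((\c.9) (\d.d))
step 9: [beta@root] 9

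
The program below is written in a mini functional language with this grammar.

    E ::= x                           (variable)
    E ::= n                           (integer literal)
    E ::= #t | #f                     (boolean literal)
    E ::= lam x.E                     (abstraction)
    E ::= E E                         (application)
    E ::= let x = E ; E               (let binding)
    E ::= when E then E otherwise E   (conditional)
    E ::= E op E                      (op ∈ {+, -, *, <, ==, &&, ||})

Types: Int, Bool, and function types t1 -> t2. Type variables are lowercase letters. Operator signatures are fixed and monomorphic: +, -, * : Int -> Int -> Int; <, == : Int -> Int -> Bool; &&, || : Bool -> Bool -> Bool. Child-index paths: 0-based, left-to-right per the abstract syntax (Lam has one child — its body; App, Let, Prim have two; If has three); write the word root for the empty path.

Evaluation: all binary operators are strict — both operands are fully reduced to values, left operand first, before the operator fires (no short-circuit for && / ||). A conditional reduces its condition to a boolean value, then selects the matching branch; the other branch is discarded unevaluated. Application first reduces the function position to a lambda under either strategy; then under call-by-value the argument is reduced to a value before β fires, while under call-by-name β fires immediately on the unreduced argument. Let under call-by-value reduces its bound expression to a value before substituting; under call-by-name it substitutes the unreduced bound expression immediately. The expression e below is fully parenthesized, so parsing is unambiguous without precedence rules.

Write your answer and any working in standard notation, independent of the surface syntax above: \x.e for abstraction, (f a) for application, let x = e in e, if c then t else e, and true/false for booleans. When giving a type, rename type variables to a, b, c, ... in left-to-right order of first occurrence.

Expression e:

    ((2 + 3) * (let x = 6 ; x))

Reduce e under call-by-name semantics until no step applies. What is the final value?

Answer: 30

Trace:
step 0: ((2 + 3) * (let x = 6 in x))
step 1: [delta@0] (5 * (let x = 6 in x))
step 2: [let@1] (5 * 6)
step 3: [delta@root] 30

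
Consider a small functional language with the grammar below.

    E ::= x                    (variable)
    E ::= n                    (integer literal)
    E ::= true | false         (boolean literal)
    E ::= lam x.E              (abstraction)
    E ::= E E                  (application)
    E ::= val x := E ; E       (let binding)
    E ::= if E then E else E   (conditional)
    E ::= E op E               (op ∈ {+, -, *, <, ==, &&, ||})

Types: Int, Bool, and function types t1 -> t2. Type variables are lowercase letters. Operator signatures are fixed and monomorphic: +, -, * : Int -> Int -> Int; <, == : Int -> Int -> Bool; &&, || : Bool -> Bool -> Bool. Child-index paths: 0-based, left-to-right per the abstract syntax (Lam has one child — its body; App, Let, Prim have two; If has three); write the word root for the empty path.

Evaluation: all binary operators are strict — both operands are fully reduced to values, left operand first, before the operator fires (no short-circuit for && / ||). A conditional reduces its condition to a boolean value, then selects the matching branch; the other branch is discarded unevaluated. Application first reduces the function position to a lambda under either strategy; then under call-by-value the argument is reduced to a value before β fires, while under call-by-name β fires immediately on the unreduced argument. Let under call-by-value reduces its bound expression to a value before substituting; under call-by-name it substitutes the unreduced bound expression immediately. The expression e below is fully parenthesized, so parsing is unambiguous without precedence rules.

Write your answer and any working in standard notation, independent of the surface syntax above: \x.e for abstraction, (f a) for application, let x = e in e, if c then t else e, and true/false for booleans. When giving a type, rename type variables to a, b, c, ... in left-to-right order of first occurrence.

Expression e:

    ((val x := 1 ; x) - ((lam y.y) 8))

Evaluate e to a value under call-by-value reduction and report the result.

Answer: -7

Derivation:
step 0: ((let x = 1 in x) - ((\y.y) 8))
step 1: [let@0] (1 - ((\y.y) 8))
step 2: [beta@1] (1 - 8)
step 3: [delta@root] -7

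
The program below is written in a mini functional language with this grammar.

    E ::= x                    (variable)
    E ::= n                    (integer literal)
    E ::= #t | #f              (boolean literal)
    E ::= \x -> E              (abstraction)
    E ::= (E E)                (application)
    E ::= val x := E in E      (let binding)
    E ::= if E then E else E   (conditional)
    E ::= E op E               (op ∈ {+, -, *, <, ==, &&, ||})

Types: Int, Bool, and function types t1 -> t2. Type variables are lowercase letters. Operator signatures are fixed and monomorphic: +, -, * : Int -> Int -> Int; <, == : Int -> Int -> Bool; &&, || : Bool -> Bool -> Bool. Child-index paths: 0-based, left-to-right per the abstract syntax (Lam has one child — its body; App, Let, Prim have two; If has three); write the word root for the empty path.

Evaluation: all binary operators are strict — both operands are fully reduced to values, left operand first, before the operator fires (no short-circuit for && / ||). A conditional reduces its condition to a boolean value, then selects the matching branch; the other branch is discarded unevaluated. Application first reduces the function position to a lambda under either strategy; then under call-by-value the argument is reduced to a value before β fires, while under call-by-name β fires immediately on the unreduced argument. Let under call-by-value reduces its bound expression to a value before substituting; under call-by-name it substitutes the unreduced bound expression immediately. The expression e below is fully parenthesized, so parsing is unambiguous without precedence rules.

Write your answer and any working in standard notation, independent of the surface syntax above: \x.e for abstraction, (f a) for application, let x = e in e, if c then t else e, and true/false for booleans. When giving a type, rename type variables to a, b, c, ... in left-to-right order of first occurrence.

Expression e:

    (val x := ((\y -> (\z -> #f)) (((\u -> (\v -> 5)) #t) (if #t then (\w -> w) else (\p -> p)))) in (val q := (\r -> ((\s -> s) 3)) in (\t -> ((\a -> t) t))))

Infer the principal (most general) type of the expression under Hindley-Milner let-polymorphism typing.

Derivation:
\z._ : b -> Bool
\y._ : a -> b -> Bool
\v._ : d -> Int
\u._ : c -> d -> Int
  unify c -> d -> Int ~ Bool -> e
  unify c ~ Bool
  unify d -> Int ~ e
_ _ : d -> Int
  unify Bool ~ Bool
w : f
\w._ : f -> f
p : g
\p._ : g -> g
  unify f -> f ~ g -> g
  unify f ~ g
  unify g ~ g
  unify d -> Int ~ (g -> g) -> h
  unify d ~ g -> g
  unify Int ~ h
_ _ : Int
  unify a -> b -> Bool ~ Int -> i
  unify a ~ Int
  unify b -> Bool ~ i
_ _ : b -> Bool
let x : forall. b -> Bool
s : k
\s._ : k -> k
  unify k -> k ~ Int -> l
  unify k ~ Int
  unify Int ~ l
_ _ : Int
\r._ : j -> Int
let q : forall. j -> Int
t : m
\a._ : n -> m
t : m
  unify n -> m ~ m -> o
  unify n ~ m
  unify m ~ o
_ _ : o
\t._ : o -> o

Answer: a -> a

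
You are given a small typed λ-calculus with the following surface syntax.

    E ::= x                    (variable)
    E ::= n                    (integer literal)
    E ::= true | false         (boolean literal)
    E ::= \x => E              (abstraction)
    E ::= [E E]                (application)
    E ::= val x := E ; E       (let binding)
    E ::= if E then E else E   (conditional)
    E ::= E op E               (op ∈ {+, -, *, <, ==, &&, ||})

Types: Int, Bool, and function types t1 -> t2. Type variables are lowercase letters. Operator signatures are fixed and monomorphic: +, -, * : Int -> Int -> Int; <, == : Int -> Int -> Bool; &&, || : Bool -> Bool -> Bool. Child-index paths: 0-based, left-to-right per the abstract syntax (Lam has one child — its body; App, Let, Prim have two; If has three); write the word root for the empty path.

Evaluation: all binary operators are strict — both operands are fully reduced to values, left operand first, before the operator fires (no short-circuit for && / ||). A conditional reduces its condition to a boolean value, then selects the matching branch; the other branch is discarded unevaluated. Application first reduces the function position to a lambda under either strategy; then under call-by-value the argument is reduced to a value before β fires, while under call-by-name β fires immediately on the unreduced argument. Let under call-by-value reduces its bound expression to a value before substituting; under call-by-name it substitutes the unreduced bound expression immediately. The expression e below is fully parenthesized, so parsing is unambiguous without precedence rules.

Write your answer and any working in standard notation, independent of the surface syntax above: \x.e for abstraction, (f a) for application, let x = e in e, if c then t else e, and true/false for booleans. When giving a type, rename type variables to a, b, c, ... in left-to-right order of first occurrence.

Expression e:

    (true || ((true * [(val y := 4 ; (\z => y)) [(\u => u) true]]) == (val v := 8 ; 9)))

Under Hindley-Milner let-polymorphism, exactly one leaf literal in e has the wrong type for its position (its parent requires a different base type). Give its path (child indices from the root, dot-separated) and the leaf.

Working:
  unify Bool ~ Bool
  unify Bool ~ Int
  FAIL: mismatch Bool ~ Int

Answer: 1.0.0 : true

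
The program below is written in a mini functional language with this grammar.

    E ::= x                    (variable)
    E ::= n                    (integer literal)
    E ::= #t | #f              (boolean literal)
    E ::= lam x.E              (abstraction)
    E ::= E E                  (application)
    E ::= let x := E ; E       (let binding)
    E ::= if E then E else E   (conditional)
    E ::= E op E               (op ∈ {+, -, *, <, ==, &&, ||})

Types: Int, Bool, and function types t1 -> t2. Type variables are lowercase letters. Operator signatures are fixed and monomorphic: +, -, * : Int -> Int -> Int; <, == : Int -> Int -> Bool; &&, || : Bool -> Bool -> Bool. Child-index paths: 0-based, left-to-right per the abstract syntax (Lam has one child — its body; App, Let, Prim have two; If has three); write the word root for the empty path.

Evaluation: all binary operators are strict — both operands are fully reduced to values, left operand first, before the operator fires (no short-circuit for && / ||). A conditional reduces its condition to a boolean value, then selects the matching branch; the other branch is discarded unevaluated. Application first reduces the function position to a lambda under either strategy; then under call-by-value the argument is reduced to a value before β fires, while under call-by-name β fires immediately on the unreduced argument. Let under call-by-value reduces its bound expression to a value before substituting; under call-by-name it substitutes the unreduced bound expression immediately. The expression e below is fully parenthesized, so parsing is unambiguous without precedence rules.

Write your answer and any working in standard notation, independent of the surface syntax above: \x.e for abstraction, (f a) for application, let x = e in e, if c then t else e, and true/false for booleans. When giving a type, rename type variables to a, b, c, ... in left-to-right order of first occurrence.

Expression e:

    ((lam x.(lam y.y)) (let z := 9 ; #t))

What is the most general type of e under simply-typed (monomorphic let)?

Working:
y : b
\y._ : b -> b
\x._ : a -> b -> b
let z : Int
  unify a -> b -> b ~ Bool -> c
  unify a ~ Bool
  unify b -> b ~ c
_ _ : b -> b

Answer: a -> a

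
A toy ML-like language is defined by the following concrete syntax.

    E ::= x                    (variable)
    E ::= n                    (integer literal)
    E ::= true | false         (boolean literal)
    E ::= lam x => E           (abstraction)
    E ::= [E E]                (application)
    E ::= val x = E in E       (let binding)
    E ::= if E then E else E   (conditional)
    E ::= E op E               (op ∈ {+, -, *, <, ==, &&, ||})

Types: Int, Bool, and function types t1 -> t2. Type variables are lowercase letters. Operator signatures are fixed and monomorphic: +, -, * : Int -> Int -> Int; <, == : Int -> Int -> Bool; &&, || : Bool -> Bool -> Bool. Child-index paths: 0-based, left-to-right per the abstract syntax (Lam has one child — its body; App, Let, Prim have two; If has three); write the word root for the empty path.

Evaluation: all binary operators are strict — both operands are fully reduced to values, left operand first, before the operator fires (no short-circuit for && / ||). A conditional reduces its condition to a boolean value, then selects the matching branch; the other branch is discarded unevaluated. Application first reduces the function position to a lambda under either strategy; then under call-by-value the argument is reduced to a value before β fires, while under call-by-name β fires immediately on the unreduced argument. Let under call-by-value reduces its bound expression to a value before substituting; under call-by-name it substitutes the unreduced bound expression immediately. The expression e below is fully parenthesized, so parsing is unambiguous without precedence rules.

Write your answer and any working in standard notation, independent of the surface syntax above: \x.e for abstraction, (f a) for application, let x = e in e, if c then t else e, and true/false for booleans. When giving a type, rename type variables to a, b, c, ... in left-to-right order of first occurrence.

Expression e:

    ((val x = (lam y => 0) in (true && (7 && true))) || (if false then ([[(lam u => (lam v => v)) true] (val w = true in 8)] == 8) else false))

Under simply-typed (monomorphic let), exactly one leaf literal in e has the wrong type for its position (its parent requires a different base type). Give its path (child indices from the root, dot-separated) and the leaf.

Answer: 0.1.1.0 : 7

Derivation:
\y._ : a -> Int
let x : a -> Int
  unify Bool ~ Bool
  unify Int ~ Bool
  FAIL: mismatch Int ~ Bool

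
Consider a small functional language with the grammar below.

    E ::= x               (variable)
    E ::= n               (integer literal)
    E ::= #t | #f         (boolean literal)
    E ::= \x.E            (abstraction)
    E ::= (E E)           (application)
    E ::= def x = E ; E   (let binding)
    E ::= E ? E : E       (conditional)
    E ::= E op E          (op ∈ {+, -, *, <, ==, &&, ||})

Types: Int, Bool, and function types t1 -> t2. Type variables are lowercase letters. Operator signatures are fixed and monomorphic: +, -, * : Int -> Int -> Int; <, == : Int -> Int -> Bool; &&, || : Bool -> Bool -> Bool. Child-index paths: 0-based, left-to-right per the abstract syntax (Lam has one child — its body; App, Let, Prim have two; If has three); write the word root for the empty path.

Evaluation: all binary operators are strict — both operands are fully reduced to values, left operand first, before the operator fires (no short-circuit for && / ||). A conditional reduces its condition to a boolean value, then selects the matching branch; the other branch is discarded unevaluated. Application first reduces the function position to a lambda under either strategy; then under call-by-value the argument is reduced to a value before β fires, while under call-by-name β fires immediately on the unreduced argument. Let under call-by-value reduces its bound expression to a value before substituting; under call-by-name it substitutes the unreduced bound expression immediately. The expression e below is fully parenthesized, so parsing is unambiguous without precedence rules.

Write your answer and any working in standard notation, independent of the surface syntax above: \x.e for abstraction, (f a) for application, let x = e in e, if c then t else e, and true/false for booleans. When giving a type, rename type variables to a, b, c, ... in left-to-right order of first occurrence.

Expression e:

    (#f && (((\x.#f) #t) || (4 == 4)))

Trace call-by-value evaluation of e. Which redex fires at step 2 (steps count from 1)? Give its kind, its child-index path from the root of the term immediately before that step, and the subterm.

Trace:
step 0: (false && (((\x.false) true) || (4 == 4)))
step 1: [beta@1.0] (false && (false || (4 == 4)))
step 2: [delta@1.1] (false && (false || true))

Answer: delta at 1.1 : (4 == 4)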